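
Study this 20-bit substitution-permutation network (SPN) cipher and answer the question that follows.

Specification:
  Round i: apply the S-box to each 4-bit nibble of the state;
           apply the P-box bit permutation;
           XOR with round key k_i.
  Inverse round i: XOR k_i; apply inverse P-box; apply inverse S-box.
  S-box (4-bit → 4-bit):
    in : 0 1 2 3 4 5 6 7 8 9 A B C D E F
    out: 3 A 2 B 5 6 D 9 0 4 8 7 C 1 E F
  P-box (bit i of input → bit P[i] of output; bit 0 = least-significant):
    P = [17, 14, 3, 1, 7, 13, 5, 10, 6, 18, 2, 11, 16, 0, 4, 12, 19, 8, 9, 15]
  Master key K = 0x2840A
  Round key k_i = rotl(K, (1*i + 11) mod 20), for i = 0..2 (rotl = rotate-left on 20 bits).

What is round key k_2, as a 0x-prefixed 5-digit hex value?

0x14508

K = 0x2840A
k_0 = rotl(K, (1*0+11) mod 20) = rotl(K, 11) = 0x05142
k_1 = rotl(K, (1*1+11) mod 20) = rotl(K, 12) = 0x0A284
k_2 = rotl(K, (1*2+11) mod 20) = rotl(K, 13) = 0x14508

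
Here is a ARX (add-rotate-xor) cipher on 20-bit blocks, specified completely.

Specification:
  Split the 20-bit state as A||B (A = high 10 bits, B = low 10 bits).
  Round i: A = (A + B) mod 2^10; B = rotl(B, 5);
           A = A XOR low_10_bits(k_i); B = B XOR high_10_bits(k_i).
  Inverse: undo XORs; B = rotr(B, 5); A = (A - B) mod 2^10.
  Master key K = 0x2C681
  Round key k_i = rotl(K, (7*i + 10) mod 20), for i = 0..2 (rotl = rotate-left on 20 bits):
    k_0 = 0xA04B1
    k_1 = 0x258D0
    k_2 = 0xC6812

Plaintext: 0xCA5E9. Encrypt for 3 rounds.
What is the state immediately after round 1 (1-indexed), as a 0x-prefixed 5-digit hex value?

s_0 = plaintext = 0xCA5E9
s_1 = Round(s_0, k_0) = 0x68FAE
s_2 = Round(s_1, k_1) = 0x6054B
s_3 = Round(s_2, k_2) = 0xB7A70

0x68FAE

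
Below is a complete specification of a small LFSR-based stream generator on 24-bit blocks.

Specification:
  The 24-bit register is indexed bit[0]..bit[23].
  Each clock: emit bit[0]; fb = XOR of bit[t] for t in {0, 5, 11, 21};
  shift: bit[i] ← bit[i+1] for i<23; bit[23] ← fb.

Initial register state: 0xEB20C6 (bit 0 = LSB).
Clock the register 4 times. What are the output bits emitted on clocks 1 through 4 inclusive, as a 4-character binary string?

0110

reg_0 = 0xEB20C6
clock 1: out=0, reg = 0xF59063
clock 2: out=1, reg = 0xFAC831
clock 3: out=1, reg = 0x7D6418
clock 4: out=0, reg = 0xBEB20C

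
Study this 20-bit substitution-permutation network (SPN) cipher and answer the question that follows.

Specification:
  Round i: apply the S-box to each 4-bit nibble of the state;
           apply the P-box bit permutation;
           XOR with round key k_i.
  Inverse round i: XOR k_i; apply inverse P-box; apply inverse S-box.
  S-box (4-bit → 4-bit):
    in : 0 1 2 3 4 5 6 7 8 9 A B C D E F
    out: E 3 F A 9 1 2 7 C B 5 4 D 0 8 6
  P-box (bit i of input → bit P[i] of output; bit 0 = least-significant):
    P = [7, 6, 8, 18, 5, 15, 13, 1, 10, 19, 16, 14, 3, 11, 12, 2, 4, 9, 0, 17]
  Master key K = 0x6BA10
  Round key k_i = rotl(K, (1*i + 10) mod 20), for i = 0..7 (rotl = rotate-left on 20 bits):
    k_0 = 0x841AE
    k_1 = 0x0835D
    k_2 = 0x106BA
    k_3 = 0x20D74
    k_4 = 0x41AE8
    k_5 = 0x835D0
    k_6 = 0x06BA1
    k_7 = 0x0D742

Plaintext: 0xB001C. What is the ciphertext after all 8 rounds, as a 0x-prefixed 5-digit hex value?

0x6E492

s_0 = plaintext = 0xB001C
s_1 = Round(s_0, k_0) = 0x5980B
s_2 = Round(s_1, k_1) = 0x16A43
s_3 = Round(s_2, k_2) = 0x408C8
s_4 = Round(s_3, k_3) = 0x57442
s_5 = Round(s_4, k_4) = 0x04712
s_6 = Round(s_5, k_5) = 0x7B23D
s_7 = Round(s_6, k_6) = 0x9BDB2
s_8 = Round(s_7, k_7) = 0x6E492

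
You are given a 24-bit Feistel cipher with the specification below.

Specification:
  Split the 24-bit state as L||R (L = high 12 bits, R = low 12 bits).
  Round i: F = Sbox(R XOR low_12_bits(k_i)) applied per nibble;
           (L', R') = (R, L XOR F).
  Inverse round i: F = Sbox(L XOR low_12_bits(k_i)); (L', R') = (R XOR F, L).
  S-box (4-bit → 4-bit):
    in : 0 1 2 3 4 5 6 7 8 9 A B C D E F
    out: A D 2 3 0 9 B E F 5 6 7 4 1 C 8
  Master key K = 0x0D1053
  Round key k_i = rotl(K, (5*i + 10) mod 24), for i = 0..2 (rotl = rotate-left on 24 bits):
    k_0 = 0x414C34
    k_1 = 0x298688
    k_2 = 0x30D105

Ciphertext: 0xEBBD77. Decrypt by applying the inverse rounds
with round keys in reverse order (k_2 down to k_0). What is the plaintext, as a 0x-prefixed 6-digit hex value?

s_0 = ciphertext = 0xEBBD77
s_1 = InvRound(s_0, k_2) = 0x50BEBB
s_2 = InvRound(s_1, k_1) = 0xD4850B
s_3 = InvRound(s_2, k_0) = 0x8EFD48

0x8EFD48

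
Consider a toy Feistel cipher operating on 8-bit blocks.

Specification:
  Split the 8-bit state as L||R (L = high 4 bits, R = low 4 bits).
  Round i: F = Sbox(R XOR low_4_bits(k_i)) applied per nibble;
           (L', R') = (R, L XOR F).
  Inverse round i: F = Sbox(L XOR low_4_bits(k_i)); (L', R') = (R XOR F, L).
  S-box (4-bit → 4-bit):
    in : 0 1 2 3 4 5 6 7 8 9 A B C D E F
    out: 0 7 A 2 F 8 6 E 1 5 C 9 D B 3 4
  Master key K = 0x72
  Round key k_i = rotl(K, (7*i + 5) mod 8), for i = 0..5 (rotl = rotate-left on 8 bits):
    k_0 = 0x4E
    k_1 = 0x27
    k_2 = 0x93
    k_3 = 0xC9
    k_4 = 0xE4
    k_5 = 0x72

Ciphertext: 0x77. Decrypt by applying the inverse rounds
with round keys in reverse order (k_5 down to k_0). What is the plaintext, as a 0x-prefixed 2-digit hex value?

0xF3

s_0 = ciphertext = 0x77
s_1 = InvRound(s_0, k_5) = 0xF7
s_2 = InvRound(s_1, k_4) = 0xEF
s_3 = InvRound(s_2, k_3) = 0x1E
s_4 = InvRound(s_3, k_2) = 0x41
s_5 = InvRound(s_4, k_1) = 0x34
s_6 = InvRound(s_5, k_0) = 0xF3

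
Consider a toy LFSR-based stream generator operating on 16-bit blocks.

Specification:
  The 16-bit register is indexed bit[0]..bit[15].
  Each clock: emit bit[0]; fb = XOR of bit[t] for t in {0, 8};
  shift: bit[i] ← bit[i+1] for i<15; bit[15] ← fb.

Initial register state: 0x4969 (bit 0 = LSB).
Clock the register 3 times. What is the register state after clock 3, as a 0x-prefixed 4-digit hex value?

reg_0 = 0x4969
clock 1: out=1, reg = 0x24B4
clock 2: out=0, reg = 0x125A
clock 3: out=0, reg = 0x092D

0x092D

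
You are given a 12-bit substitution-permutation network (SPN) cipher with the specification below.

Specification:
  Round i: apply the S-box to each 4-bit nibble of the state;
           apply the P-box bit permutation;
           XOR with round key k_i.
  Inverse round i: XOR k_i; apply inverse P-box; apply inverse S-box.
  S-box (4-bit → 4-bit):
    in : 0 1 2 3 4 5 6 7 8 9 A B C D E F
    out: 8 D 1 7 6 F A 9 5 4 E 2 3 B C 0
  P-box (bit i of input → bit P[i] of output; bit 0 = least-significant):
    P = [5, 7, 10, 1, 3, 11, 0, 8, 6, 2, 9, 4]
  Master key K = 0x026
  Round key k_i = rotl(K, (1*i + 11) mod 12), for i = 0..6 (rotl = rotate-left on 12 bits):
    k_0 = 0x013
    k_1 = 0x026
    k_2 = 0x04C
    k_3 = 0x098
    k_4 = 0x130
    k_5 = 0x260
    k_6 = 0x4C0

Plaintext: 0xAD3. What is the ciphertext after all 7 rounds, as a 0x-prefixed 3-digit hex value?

0x682

s_0 = plaintext = 0xAD3
s_1 = Round(s_0, k_0) = 0xFAF
s_2 = Round(s_1, k_1) = 0x927
s_3 = Round(s_2, k_2) = 0x266
s_4 = Round(s_3, k_3) = 0x95A
s_5 = Round(s_4, k_4) = 0xEBB
s_6 = Round(s_5, k_5) = 0x8F0
s_7 = Round(s_6, k_6) = 0x682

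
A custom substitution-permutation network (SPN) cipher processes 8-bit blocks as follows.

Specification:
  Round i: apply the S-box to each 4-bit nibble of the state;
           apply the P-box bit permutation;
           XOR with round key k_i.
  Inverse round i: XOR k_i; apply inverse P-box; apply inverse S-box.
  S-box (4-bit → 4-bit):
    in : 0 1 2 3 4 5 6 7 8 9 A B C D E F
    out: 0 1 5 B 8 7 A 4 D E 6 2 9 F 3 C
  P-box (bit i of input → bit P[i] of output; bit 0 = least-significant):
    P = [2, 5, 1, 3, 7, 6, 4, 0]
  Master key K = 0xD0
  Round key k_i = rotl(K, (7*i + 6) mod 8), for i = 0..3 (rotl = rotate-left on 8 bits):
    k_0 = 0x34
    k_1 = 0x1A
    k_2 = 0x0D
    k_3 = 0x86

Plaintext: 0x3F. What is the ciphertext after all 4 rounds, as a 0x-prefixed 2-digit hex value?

s_0 = plaintext = 0x3F
s_1 = Round(s_0, k_0) = 0xFF
s_2 = Round(s_1, k_1) = 0x01
s_3 = Round(s_2, k_2) = 0x09
s_4 = Round(s_3, k_3) = 0xAC

0xAC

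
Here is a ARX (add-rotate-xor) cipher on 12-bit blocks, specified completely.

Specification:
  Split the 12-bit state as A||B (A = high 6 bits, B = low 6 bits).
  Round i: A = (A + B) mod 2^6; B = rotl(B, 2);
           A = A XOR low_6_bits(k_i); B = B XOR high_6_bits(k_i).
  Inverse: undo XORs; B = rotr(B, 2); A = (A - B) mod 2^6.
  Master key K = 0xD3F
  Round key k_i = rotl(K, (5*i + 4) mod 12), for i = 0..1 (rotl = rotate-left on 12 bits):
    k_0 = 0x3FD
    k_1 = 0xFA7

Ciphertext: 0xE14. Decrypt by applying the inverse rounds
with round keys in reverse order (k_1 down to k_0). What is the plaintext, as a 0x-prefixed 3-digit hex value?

s_0 = ciphertext = 0xE14
s_1 = InvRound(s_0, k_1) = 0xD6A
s_2 = InvRound(s_1, k_0) = 0xBD9

0xBD9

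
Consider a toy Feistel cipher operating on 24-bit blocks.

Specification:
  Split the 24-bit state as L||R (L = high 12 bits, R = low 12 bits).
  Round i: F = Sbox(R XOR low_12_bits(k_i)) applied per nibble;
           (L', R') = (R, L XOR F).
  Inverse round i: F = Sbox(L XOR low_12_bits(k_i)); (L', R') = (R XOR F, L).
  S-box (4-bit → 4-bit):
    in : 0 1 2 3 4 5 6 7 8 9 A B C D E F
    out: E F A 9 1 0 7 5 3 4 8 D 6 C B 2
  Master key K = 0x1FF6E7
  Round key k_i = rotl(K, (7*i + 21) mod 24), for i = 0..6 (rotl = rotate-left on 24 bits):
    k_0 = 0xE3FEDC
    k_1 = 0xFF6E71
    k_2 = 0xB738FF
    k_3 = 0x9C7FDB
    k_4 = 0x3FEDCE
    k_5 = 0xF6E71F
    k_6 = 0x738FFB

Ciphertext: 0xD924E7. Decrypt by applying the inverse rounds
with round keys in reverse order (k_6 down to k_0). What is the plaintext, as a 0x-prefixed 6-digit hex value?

0x3E0E12

s_0 = ciphertext = 0xD924E7
s_1 = InvRound(s_0, k_6) = 0xE93D92
s_2 = InvRound(s_1, k_5) = 0x9A4E93
s_3 = InvRound(s_2, k_4) = 0xFEB9A4
s_4 = InvRound(s_3, k_3) = 0x73AFEB
s_5 = InvRound(s_4, k_2) = 0xD8B73A
s_6 = InvRound(s_5, k_1) = 0xE12D8B
s_7 = InvRound(s_6, k_0) = 0x3E0E12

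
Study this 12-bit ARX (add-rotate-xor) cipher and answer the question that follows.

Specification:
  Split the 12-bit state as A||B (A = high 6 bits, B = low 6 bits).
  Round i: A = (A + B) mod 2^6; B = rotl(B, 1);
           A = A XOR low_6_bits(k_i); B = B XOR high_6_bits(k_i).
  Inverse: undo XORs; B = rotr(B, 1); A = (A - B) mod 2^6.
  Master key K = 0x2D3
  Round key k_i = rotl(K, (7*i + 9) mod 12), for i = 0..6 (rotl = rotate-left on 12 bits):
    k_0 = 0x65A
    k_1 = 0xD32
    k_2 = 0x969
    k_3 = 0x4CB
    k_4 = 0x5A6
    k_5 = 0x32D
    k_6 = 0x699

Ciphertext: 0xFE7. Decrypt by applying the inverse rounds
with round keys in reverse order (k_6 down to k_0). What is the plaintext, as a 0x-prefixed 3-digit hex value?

0x45E

s_0 = ciphertext = 0xFE7
s_1 = InvRound(s_0, k_6) = 0xA3E
s_2 = InvRound(s_1, k_5) = 0xB19
s_3 = InvRound(s_2, k_4) = 0x8E7
s_4 = InvRound(s_3, k_3) = 0x39A
s_5 = InvRound(s_4, k_2) = 0xA3F
s_6 = InvRound(s_5, k_1) = 0xD65
s_7 = InvRound(s_6, k_0) = 0x45E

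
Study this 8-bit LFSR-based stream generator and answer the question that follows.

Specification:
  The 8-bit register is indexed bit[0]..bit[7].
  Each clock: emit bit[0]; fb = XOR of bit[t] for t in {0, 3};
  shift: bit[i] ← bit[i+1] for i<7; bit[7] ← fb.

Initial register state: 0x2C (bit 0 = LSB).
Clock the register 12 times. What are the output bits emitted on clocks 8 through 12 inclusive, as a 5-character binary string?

01001

reg_0 = 0x2C
clock 1: out=0, reg = 0x96
clock 2: out=0, reg = 0x4B
clock 3: out=1, reg = 0x25
clock 4: out=1, reg = 0x92
clock 5: out=0, reg = 0x49
clock 6: out=1, reg = 0x24
clock 7: out=0, reg = 0x12
clock 8: out=0, reg = 0x09
clock 9: out=1, reg = 0x04
clock 10: out=0, reg = 0x02
clock 11: out=0, reg = 0x01
clock 12: out=1, reg = 0x80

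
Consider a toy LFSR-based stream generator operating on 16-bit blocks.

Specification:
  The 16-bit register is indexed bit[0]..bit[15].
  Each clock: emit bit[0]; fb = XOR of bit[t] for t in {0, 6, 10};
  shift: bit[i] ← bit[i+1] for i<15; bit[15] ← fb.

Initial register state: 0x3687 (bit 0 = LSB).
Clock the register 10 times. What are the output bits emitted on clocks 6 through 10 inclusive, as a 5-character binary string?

reg_0 = 0x3687
clock 1: out=1, reg = 0x1B43
clock 2: out=1, reg = 0x0DA1
clock 3: out=1, reg = 0x06D0
clock 4: out=0, reg = 0x0368
clock 5: out=0, reg = 0x81B4
clock 6: out=0, reg = 0x40DA
clock 7: out=0, reg = 0xA06D
clock 8: out=1, reg = 0x5036
clock 9: out=0, reg = 0x281B
clock 10: out=1, reg = 0x940D

00101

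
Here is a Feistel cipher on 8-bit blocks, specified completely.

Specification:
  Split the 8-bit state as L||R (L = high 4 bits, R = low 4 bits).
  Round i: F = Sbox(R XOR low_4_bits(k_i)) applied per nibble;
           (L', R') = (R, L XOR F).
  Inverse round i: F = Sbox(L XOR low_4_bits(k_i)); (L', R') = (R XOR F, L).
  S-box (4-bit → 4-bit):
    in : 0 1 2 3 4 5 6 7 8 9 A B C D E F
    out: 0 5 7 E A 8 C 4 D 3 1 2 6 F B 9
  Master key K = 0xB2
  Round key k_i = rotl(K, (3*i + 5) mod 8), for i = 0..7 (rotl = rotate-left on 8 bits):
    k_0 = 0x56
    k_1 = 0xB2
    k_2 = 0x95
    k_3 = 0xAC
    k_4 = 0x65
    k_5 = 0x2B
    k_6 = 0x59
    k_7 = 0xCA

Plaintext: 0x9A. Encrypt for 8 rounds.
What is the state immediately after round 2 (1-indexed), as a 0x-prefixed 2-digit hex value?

0xF5

s_0 = plaintext = 0x9A
s_1 = Round(s_0, k_0) = 0xAF
s_2 = Round(s_1, k_1) = 0xF5
s_3 = Round(s_2, k_2) = 0x5F
s_4 = Round(s_3, k_3) = 0xFB
s_5 = Round(s_4, k_4) = 0xB4
s_6 = Round(s_5, k_5) = 0x42
s_7 = Round(s_6, k_6) = 0x26
s_8 = Round(s_7, k_7) = 0x64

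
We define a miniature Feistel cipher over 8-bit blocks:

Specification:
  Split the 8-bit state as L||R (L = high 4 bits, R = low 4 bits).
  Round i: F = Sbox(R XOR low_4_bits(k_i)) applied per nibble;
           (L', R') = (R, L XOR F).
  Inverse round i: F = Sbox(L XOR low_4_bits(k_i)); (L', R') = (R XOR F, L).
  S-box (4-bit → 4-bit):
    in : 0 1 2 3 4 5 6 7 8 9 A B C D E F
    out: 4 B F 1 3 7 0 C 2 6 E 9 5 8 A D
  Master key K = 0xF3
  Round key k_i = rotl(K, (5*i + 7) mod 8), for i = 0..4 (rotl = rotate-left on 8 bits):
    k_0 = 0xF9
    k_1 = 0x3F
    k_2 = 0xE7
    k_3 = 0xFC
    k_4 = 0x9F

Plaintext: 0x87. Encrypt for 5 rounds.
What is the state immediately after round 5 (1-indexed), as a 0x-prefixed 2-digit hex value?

0xA7

s_0 = plaintext = 0x87
s_1 = Round(s_0, k_0) = 0x72
s_2 = Round(s_1, k_1) = 0x2F
s_3 = Round(s_2, k_2) = 0xF0
s_4 = Round(s_3, k_3) = 0x0A
s_5 = Round(s_4, k_4) = 0xA7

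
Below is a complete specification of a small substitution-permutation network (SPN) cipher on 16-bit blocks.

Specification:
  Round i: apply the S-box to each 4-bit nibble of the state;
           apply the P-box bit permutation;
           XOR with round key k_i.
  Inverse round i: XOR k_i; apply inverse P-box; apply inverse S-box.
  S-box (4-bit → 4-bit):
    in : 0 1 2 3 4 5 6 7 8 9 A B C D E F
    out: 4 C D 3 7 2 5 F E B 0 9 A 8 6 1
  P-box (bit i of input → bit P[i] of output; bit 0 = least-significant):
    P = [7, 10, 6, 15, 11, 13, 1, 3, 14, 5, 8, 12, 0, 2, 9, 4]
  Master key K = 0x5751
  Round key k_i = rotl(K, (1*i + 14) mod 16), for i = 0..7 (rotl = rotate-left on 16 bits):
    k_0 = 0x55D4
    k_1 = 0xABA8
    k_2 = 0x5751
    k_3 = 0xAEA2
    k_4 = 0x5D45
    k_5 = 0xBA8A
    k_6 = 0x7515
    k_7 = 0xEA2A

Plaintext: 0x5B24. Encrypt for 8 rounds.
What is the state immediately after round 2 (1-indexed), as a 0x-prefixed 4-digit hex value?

s_0 = plaintext = 0x5B24
s_1 = Round(s_0, k_0) = 0x091A
s_2 = Round(s_1, k_1) = 0xF982
s_3 = Round(s_2, k_2) = 0xA7BA
s_4 = Round(s_3, k_3) = 0xF78A
s_5 = Round(s_4, k_4) = 0x2C6E
s_6 = Round(s_5, k_5) = 0xA4F9
s_7 = Round(s_6, k_6) = 0xB8B5
s_8 = Round(s_7, k_7) = 0xF713

0xF982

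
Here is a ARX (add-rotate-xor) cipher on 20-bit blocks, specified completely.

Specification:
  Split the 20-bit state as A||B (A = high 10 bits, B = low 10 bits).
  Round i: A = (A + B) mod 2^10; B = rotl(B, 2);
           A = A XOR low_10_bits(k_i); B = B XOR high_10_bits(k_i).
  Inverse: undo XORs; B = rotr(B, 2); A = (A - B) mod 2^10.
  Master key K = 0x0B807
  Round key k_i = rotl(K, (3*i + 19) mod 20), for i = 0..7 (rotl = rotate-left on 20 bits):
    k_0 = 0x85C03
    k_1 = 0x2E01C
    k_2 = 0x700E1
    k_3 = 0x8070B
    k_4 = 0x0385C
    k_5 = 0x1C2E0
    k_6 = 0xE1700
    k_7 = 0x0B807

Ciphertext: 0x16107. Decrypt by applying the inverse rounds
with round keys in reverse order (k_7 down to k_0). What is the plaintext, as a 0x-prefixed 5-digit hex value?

0x0EA71

s_0 = ciphertext = 0x16107
s_1 = InvRound(s_0, k_7) = 0xC554A
s_2 = InvRound(s_1, k_6) = 0x18BB3
s_3 = InvRound(s_2, k_5) = 0xA4BF0
s_4 = InvRound(s_3, k_4) = 0xF3EFF
s_5 = InvRound(s_4, k_3) = 0xA163F
s_6 = InvRound(s_5, k_2) = 0x997FF
s_7 = InvRound(s_6, k_1) = 0xAA3D1
s_8 = InvRound(s_7, k_0) = 0x0EA71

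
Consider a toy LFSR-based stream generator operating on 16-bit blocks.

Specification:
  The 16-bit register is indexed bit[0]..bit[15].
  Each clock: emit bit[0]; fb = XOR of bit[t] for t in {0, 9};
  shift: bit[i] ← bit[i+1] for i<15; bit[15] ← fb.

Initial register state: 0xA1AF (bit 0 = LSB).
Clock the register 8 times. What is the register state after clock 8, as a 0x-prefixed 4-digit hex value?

0x7FA1

reg_0 = 0xA1AF
clock 1: out=1, reg = 0xD0D7
clock 2: out=1, reg = 0xE86B
clock 3: out=1, reg = 0xF435
clock 4: out=1, reg = 0xFA1A
clock 5: out=0, reg = 0xFD0D
clock 6: out=1, reg = 0xFE86
clock 7: out=0, reg = 0xFF43
clock 8: out=1, reg = 0x7FA1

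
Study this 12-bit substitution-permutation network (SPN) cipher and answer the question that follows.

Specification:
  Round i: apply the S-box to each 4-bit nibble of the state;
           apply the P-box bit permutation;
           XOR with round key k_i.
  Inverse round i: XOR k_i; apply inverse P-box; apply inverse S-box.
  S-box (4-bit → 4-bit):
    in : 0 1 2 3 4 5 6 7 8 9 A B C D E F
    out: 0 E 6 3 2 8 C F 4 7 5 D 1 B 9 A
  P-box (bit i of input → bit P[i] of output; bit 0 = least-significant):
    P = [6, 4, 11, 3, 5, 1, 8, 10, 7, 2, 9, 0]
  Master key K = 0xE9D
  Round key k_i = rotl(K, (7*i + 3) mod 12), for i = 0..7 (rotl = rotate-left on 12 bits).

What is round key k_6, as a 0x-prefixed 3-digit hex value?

K = 0xE9D
k_0 = rotl(K, (7*0+3) mod 12) = rotl(K, 3) = 0x4EF
k_1 = rotl(K, (7*1+3) mod 12) = rotl(K, 10) = 0x7A7
k_2 = rotl(K, (7*2+3) mod 12) = rotl(K, 5) = 0x3BD
k_3 = rotl(K, (7*3+3) mod 12) = rotl(K, 0) = 0xE9D
k_4 = rotl(K, (7*4+3) mod 12) = rotl(K, 7) = 0xEF4
k_5 = rotl(K, (7*5+3) mod 12) = rotl(K, 2) = 0xA77
k_6 = rotl(K, (7*6+3) mod 12) = rotl(K, 9) = 0xBD3

0xBD3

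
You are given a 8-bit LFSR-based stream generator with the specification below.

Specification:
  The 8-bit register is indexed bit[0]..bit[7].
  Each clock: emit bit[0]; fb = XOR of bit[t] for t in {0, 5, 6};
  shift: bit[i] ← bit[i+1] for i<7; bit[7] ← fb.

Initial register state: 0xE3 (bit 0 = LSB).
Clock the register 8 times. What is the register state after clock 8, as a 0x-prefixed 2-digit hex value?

0xB3

reg_0 = 0xE3
clock 1: out=1, reg = 0xF1
clock 2: out=1, reg = 0xF8
clock 3: out=0, reg = 0x7C
clock 4: out=0, reg = 0x3E
clock 5: out=0, reg = 0x9F
clock 6: out=1, reg = 0xCF
clock 7: out=1, reg = 0x67
clock 8: out=1, reg = 0xB3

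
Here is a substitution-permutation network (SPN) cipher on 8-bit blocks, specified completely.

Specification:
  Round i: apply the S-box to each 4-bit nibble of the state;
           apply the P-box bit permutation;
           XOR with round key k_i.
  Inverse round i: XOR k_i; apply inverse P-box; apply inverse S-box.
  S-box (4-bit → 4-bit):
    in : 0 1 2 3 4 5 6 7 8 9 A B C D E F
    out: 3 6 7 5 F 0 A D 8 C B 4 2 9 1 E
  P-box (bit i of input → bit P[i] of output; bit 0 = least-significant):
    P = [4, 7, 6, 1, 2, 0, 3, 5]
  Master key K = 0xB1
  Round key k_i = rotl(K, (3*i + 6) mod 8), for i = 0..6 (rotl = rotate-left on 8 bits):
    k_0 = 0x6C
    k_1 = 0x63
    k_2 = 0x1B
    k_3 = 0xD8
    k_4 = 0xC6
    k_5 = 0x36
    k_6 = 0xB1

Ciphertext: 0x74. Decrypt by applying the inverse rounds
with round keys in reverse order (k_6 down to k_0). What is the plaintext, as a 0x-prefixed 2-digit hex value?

0x56

s_0 = ciphertext = 0x74
s_1 = InvRound(s_0, k_6) = 0x01
s_2 = InvRound(s_1, k_5) = 0xAD
s_3 = InvRound(s_2, k_4) = 0xF9
s_4 = InvRound(s_3, k_3) = 0x65
s_5 = InvRound(s_4, k_2) = 0x77
s_6 = InvRound(s_5, k_1) = 0xEE
s_7 = InvRound(s_6, k_0) = 0x56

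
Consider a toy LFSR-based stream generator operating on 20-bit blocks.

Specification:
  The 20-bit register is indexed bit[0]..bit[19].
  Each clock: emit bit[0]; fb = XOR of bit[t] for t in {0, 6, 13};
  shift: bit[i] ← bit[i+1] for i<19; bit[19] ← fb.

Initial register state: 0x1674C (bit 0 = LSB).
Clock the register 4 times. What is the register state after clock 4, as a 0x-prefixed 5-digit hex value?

0xA1674

reg_0 = 0x1674C
clock 1: out=0, reg = 0x0B3A6
clock 2: out=0, reg = 0x859D3
clock 3: out=1, reg = 0x42CE9
clock 4: out=1, reg = 0xA1674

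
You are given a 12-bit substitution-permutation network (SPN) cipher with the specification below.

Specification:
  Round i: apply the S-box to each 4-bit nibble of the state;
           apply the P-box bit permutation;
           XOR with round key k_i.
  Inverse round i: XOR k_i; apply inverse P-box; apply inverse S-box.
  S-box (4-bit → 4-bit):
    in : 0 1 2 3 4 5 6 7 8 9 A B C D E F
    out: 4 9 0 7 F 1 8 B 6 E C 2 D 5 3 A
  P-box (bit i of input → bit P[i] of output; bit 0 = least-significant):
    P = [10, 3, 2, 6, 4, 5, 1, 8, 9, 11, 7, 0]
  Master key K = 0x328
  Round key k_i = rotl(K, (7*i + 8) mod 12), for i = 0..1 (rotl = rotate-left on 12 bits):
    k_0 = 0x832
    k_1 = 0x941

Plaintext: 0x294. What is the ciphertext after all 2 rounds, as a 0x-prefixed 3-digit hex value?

0xF95

s_0 = plaintext = 0x294
s_1 = Round(s_0, k_0) = 0xD5C
s_2 = Round(s_1, k_1) = 0xF95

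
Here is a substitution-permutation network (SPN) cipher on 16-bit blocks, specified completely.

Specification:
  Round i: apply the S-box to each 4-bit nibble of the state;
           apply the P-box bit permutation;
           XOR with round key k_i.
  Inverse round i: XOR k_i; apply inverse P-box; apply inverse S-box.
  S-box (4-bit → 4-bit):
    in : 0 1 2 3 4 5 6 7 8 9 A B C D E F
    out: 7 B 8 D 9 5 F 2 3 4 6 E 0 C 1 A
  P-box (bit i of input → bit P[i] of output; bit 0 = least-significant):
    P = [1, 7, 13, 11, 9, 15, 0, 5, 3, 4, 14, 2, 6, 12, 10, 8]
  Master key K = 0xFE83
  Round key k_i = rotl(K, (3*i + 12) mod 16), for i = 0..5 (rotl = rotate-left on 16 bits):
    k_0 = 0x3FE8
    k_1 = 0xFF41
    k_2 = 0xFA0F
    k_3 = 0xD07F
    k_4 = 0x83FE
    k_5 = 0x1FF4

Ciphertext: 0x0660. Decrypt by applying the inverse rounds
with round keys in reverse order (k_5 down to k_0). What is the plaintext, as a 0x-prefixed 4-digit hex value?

0x4C5D

s_0 = ciphertext = 0x0660
s_1 = InvRound(s_0, k_5) = 0xFFCF
s_2 = InvRound(s_1, k_4) = 0xAADD
s_3 = InvRound(s_2, k_3) = 0x7946
s_4 = InvRound(s_3, k_2) = 0x4E0C
s_5 = InvRound(s_4, k_1) = 0x14A9
s_6 = InvRound(s_5, k_0) = 0x4C5D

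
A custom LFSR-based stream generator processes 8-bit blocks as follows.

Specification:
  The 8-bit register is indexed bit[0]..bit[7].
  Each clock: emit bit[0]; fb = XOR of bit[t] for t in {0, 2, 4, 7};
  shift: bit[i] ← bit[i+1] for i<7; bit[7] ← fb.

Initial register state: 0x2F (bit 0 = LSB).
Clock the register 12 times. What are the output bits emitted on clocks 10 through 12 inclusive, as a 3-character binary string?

100

reg_0 = 0x2F
clock 1: out=1, reg = 0x17
clock 2: out=1, reg = 0x8B
clock 3: out=1, reg = 0x45
clock 4: out=1, reg = 0x22
clock 5: out=0, reg = 0x11
clock 6: out=1, reg = 0x08
clock 7: out=0, reg = 0x04
clock 8: out=0, reg = 0x82
clock 9: out=0, reg = 0xC1
clock 10: out=1, reg = 0x60
clock 11: out=0, reg = 0x30
clock 12: out=0, reg = 0x98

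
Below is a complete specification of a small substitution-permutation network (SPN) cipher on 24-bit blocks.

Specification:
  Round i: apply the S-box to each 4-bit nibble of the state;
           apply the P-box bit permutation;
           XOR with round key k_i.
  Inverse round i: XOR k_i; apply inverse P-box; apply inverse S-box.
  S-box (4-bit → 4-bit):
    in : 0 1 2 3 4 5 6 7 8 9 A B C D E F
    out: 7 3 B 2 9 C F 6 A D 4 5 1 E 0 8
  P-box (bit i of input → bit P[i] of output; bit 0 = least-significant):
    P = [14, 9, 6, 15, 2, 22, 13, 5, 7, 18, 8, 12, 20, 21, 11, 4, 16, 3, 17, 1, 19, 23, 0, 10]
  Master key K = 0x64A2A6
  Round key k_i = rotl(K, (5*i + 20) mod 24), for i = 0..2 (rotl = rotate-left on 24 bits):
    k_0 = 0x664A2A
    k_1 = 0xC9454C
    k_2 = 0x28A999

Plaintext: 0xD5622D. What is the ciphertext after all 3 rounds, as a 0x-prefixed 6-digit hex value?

s_0 = plaintext = 0xD5622D
s_1 = Round(s_0, k_0) = 0x90D4DD
s_2 = Round(s_1, k_1) = 0xA2FBB5
s_3 = Round(s_2, k_2) = 0x290846

0x290846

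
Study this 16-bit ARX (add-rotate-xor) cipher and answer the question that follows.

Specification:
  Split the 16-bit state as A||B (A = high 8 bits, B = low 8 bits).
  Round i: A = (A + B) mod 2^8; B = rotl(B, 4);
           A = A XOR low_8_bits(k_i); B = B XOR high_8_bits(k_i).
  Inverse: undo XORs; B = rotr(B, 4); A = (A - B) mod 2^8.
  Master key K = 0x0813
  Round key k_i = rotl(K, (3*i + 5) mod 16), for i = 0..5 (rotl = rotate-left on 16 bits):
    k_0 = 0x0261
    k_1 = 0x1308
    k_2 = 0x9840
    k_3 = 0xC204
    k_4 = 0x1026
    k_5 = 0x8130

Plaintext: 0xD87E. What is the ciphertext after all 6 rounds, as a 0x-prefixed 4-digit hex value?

0x8986

s_0 = plaintext = 0xD87E
s_1 = Round(s_0, k_0) = 0x37E5
s_2 = Round(s_1, k_1) = 0x144D
s_3 = Round(s_2, k_2) = 0x214C
s_4 = Round(s_3, k_3) = 0x6906
s_5 = Round(s_4, k_4) = 0x4970
s_6 = Round(s_5, k_5) = 0x8986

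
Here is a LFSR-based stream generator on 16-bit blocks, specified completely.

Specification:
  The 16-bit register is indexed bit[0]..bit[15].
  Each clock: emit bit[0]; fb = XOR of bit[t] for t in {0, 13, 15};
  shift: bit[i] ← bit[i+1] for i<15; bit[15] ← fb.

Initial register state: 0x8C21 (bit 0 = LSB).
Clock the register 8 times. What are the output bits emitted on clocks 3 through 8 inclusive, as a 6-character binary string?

reg_0 = 0x8C21
clock 1: out=1, reg = 0x4610
clock 2: out=0, reg = 0x2308
clock 3: out=0, reg = 0x9184
clock 4: out=0, reg = 0xC8C2
clock 5: out=0, reg = 0xE461
clock 6: out=1, reg = 0xF230
clock 7: out=0, reg = 0x7918
clock 8: out=0, reg = 0xBC8C

000100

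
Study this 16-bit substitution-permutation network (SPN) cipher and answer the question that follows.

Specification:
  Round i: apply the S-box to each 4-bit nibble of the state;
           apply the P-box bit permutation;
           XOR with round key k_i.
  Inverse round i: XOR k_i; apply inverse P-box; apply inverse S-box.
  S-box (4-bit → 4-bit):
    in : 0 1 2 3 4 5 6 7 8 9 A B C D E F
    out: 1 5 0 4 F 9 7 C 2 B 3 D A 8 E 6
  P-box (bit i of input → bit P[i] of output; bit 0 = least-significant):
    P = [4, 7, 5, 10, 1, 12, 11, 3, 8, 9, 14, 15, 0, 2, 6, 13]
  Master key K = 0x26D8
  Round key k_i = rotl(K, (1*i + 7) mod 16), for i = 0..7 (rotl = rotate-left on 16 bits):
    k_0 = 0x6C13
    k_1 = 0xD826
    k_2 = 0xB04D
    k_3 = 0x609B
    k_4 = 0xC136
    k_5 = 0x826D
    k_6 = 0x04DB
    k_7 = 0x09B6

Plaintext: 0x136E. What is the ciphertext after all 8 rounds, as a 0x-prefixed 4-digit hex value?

0xA447

s_0 = plaintext = 0x136E
s_1 = Round(s_0, k_0) = 0x30F0
s_2 = Round(s_1, k_1) = 0xC176
s_3 = Round(s_2, k_2) = 0xD9F1
s_4 = Round(s_3, k_3) = 0xDBAB
s_5 = Round(s_4, k_4) = 0x3404
s_6 = Round(s_5, k_5) = 0x459F
s_7 = Round(s_6, k_6) = 0xB534
s_8 = Round(s_7, k_7) = 0xA447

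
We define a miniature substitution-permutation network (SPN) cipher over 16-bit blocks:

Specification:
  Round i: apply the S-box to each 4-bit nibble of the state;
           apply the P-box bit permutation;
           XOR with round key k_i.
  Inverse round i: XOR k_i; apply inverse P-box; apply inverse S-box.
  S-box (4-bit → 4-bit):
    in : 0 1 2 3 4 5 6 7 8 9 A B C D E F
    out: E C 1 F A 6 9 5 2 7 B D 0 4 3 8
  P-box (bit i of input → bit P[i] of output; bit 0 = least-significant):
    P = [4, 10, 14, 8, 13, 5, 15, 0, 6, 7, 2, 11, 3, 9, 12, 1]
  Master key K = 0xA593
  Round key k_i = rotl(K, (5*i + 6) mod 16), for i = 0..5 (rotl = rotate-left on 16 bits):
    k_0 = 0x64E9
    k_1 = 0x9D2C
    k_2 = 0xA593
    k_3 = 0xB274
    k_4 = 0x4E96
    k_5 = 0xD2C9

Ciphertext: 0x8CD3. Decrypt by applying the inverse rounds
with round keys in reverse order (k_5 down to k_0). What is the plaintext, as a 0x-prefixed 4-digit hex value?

0x0326

s_0 = ciphertext = 0x8CD3
s_1 = InvRound(s_0, k_5) = 0x3FC9
s_2 = InvRound(s_1, k_4) = 0xB76B
s_3 = InvRound(s_2, k_3) = 0x6DFA
s_4 = InvRound(s_3, k_2) = 0x260D
s_5 = InvRound(s_4, k_1) = 0x5F3F
s_6 = InvRound(s_5, k_0) = 0x0326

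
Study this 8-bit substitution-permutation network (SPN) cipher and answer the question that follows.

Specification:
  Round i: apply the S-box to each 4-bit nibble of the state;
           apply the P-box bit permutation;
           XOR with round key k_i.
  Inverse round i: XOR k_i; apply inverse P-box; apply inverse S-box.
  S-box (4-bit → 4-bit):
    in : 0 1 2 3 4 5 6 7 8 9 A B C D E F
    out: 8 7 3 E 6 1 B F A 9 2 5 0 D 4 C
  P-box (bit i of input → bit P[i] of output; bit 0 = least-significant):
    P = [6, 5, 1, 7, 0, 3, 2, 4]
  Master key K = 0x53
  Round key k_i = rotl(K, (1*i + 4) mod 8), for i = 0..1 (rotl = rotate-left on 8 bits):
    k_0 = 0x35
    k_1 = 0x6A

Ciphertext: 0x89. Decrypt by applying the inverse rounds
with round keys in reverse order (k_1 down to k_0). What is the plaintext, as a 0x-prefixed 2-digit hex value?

0xC1

s_0 = ciphertext = 0x89
s_1 = InvRound(s_0, k_1) = 0x57
s_2 = InvRound(s_1, k_0) = 0xC1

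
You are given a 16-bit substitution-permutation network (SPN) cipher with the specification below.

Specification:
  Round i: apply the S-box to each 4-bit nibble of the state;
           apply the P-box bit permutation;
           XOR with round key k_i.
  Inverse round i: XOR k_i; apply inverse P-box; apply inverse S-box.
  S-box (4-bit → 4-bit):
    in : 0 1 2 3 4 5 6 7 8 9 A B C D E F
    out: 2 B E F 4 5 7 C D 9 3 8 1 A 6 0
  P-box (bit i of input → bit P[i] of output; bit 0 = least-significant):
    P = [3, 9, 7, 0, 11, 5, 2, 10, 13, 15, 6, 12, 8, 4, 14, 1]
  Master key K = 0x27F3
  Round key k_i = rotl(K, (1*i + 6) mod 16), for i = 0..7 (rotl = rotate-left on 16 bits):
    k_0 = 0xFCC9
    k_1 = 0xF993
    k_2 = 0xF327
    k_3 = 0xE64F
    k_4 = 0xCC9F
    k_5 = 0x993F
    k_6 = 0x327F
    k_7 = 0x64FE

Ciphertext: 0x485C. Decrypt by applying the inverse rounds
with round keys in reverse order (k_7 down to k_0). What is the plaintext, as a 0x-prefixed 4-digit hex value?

0xFF45

s_0 = ciphertext = 0x485C
s_1 = InvRound(s_0, k_7) = 0xBC14
s_2 = InvRound(s_1, k_6) = 0xBE11
s_3 = InvRound(s_2, k_5) = 0x9C2A
s_4 = InvRound(s_3, k_4) = 0xEBE7
s_5 = InvRound(s_4, k_3) = 0xCF15
s_6 = InvRound(s_5, k_2) = 0xD91F
s_7 = InvRound(s_6, k_1) = 0xFC45
s_8 = InvRound(s_7, k_0) = 0xFF45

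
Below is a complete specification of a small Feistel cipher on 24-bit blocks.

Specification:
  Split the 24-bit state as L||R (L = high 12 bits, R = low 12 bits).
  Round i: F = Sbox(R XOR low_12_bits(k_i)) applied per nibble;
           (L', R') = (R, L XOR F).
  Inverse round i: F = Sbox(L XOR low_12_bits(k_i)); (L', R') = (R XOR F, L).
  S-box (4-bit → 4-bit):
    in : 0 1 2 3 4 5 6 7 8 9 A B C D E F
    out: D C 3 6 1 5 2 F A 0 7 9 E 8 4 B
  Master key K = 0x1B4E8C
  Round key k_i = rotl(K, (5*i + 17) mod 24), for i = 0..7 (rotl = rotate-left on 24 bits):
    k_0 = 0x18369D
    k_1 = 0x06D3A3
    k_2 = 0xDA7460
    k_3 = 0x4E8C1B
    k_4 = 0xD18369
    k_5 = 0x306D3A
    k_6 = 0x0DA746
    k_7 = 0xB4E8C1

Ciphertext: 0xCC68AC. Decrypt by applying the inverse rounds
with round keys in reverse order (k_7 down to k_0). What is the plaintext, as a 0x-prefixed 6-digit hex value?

s_0 = ciphertext = 0xCC68AC
s_1 = InvRound(s_0, k_7) = 0x973CC6
s_2 = InvRound(s_1, k_6) = 0x8A3973
s_3 = InvRound(s_2, k_5) = 0xC738A3
s_4 = InvRound(s_3, k_4) = 0x364C73
s_5 = InvRound(s_4, k_3) = 0x788364
s_6 = InvRound(s_5, k_2) = 0x52E788
s_7 = InvRound(s_6, k_1) = 0x52052E
s_8 = InvRound(s_7, k_0) = 0x3B6520

0x3B6520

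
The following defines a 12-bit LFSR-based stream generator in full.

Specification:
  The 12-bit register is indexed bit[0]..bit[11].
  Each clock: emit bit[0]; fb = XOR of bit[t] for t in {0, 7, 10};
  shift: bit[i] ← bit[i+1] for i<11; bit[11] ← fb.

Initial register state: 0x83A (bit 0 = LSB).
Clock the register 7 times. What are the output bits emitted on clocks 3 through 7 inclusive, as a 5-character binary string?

01110

reg_0 = 0x83A
clock 1: out=0, reg = 0x41D
clock 2: out=1, reg = 0x20E
clock 3: out=0, reg = 0x107
clock 4: out=1, reg = 0x883
clock 5: out=1, reg = 0x441
clock 6: out=1, reg = 0x220
clock 7: out=0, reg = 0x110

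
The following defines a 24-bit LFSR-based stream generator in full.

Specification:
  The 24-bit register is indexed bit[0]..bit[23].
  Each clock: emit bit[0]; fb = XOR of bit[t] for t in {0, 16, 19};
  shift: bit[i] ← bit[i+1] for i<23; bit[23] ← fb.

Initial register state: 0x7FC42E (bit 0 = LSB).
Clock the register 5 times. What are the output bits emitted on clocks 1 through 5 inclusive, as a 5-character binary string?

01110

reg_0 = 0x7FC42E
clock 1: out=0, reg = 0x3FE217
clock 2: out=1, reg = 0x9FF10B
clock 3: out=1, reg = 0xCFF885
clock 4: out=1, reg = 0xE7FC42
clock 5: out=0, reg = 0xF3FE21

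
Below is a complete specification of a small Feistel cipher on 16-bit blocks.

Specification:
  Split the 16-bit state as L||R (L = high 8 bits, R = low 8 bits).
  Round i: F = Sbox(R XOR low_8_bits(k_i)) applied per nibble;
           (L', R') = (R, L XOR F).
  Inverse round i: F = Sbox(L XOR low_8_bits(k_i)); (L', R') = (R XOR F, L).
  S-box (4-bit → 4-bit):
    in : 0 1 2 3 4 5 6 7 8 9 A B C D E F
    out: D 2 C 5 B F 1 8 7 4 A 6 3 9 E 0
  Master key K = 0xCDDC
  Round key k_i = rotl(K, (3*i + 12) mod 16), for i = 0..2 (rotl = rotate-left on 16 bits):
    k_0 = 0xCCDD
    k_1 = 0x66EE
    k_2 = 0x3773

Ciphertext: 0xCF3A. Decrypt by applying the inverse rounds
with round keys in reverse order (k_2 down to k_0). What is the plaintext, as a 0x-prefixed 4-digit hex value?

0xD3A7

s_0 = ciphertext = 0xCF3A
s_1 = InvRound(s_0, k_2) = 0x59CF
s_2 = InvRound(s_1, k_1) = 0xA759
s_3 = InvRound(s_2, k_0) = 0xD3A7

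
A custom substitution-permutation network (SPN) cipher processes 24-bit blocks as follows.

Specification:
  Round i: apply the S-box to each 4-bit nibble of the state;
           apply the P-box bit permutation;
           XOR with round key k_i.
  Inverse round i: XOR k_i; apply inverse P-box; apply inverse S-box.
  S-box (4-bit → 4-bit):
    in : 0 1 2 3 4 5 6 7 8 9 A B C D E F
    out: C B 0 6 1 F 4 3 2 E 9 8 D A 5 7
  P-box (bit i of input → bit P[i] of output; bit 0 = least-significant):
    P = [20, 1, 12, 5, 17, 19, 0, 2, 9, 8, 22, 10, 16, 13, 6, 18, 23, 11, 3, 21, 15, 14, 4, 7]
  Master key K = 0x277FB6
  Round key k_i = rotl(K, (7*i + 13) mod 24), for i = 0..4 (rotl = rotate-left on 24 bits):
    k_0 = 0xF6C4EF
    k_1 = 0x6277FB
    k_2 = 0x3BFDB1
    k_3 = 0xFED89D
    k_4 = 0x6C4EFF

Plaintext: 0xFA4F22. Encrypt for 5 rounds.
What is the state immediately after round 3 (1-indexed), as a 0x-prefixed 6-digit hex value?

s_0 = plaintext = 0xFA4F22
s_1 = Round(s_0, k_0) = 0x1707FF
s_2 = Round(s_1, k_1) = 0xFCAC38
s_3 = Round(s_2, k_2) = 0xD63BAA
s_4 = Round(s_3, k_3) = 0xECBC71
s_5 = Round(s_4, k_4) = 0x92C8C5

0xD63BAA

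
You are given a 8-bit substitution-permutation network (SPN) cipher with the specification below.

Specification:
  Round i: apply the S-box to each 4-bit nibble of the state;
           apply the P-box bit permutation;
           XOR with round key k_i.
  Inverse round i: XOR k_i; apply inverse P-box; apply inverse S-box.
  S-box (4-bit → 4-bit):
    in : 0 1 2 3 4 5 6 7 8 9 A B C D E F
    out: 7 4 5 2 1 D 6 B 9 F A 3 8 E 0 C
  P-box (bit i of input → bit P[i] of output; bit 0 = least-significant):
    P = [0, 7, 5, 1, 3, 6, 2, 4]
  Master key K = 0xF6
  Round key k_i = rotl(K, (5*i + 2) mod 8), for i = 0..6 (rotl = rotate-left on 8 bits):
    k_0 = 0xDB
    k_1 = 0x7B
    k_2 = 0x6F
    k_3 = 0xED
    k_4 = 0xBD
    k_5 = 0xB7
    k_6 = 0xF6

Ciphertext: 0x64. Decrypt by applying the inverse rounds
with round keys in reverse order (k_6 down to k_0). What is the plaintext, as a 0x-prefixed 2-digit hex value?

s_0 = ciphertext = 0x64
s_1 = InvRound(s_0, k_6) = 0xCA
s_2 = InvRound(s_1, k_5) = 0x92
s_3 = InvRound(s_2, k_4) = 0x25
s_4 = InvRound(s_3, k_3) = 0xB3
s_5 = InvRound(s_4, k_2) = 0x93
s_6 = InvRound(s_5, k_1) = 0xB6
s_7 = InvRound(s_6, k_0) = 0x02

0x02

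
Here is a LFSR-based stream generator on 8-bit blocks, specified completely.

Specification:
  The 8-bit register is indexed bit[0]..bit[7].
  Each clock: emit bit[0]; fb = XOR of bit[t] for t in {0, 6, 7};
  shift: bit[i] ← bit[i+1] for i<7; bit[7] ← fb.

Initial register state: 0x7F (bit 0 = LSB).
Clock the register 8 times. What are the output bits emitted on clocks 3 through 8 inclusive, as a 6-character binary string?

111110

reg_0 = 0x7F
clock 1: out=1, reg = 0x3F
clock 2: out=1, reg = 0x9F
clock 3: out=1, reg = 0x4F
clock 4: out=1, reg = 0x27
clock 5: out=1, reg = 0x93
clock 6: out=1, reg = 0x49
clock 7: out=1, reg = 0x24
clock 8: out=0, reg = 0x12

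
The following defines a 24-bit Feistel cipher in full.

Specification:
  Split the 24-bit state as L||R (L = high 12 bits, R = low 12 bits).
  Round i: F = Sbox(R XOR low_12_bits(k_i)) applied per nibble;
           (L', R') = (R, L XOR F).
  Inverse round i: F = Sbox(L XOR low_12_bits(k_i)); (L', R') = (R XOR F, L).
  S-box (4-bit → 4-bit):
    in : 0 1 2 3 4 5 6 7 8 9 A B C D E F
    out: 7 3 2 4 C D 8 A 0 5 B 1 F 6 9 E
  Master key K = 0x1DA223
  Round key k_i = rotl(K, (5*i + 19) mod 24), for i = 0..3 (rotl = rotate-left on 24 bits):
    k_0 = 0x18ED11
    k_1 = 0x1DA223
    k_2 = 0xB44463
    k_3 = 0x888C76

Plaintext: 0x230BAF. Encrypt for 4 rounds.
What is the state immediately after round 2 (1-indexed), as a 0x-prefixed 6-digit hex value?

0xA29BD4

s_0 = plaintext = 0x230BAF
s_1 = Round(s_0, k_0) = 0xBAFA29
s_2 = Round(s_1, k_1) = 0xA29BD4
s_3 = Round(s_2, k_2) = 0xBD4433
s_4 = Round(s_3, k_3) = 0x433B19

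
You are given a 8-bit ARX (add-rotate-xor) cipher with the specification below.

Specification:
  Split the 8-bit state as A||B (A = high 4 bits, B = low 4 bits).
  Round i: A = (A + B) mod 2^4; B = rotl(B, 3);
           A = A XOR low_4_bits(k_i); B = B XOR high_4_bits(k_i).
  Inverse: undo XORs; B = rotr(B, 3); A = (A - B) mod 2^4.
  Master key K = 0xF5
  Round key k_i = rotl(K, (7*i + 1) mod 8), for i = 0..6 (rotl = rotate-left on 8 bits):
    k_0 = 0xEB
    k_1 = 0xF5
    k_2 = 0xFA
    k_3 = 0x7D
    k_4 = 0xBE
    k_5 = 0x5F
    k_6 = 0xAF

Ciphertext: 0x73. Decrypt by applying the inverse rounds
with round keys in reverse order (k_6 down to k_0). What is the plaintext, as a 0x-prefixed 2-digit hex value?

s_0 = ciphertext = 0x73
s_1 = InvRound(s_0, k_6) = 0x53
s_2 = InvRound(s_1, k_5) = 0xEC
s_3 = InvRound(s_2, k_4) = 0x2E
s_4 = InvRound(s_3, k_3) = 0xC3
s_5 = InvRound(s_4, k_2) = 0xD9
s_6 = InvRound(s_5, k_1) = 0xCC
s_7 = InvRound(s_6, k_0) = 0x34

0x34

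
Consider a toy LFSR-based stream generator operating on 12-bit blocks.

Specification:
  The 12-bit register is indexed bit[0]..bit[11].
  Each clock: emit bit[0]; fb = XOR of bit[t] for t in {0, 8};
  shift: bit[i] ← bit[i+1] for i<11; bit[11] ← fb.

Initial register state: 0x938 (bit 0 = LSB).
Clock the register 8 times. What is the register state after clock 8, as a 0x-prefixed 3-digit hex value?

0x219

reg_0 = 0x938
clock 1: out=0, reg = 0xC9C
clock 2: out=0, reg = 0x64E
clock 3: out=0, reg = 0x327
clock 4: out=1, reg = 0x193
clock 5: out=1, reg = 0x0C9
clock 6: out=1, reg = 0x864
clock 7: out=0, reg = 0x432
clock 8: out=0, reg = 0x219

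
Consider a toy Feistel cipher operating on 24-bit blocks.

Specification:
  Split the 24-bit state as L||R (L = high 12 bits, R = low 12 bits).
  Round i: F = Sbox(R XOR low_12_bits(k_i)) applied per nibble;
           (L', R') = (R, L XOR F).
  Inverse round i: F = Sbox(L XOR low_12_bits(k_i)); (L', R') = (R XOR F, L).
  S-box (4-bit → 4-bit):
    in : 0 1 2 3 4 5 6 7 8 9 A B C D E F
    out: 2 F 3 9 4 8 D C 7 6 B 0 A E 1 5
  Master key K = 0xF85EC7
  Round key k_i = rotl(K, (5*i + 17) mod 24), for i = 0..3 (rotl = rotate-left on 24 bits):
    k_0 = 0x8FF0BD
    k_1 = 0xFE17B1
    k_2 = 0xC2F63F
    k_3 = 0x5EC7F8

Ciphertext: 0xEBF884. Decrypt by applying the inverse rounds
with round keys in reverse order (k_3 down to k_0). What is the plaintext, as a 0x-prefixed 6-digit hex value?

s_0 = ciphertext = 0xEBF884
s_1 = InvRound(s_0, k_3) = 0xEC8EBF
s_2 = InvRound(s_1, k_2) = 0x9E3EC8
s_3 = InvRound(s_2, k_1) = 0xF4B9E3
s_4 = InvRound(s_3, k_0) = 0xCBEF4B

0xCBEF4B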